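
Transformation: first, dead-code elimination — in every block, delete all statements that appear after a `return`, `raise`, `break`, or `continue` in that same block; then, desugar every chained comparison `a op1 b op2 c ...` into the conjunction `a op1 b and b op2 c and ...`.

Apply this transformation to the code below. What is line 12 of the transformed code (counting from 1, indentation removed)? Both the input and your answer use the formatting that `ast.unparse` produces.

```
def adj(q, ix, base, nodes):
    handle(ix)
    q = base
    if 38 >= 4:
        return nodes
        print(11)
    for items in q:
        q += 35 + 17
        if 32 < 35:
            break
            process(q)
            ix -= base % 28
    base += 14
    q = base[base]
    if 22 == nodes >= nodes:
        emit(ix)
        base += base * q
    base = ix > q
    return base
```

Transformed code:
def adj(q, ix, base, nodes):
    handle(ix)
    q = base
    if 38 >= 4:
        return nodes
    for items in q:
        q += 35 + 17
        if 32 < 35:
            break
    base += 14
    q = base[base]
    if 22 == nodes and nodes >= nodes:
        emit(ix)
        base += base * q
    base = ix > q
    return base

if 22 == nodes and nodes >= nodes:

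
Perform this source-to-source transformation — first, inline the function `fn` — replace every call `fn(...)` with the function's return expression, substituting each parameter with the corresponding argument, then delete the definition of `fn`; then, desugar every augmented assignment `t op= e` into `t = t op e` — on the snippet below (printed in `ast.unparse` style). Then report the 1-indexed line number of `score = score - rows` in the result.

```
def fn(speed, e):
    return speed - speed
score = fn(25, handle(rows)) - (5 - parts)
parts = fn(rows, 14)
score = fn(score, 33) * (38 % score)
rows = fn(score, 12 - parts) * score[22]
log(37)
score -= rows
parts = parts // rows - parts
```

6

Transformed code:
score = 25 - 25 - (5 - parts)
parts = rows - rows
score = (score - score) * (38 % score)
rows = (score - score) * score[22]
log(37)
score = score - rows
parts = parts // rows - parts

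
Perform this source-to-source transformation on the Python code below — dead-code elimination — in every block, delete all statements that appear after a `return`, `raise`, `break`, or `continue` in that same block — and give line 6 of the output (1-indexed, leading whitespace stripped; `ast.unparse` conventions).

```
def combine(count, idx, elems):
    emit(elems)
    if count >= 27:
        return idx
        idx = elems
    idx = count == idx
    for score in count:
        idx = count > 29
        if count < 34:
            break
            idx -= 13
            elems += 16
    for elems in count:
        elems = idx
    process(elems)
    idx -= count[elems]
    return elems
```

for score in count:

Transformed code:
def combine(count, idx, elems):
    emit(elems)
    if count >= 27:
        return idx
    idx = count == idx
    for score in count:
        idx = count > 29
        if count < 34:
            break
    for elems in count:
        elems = idx
    process(elems)
    idx -= count[elems]
    return elems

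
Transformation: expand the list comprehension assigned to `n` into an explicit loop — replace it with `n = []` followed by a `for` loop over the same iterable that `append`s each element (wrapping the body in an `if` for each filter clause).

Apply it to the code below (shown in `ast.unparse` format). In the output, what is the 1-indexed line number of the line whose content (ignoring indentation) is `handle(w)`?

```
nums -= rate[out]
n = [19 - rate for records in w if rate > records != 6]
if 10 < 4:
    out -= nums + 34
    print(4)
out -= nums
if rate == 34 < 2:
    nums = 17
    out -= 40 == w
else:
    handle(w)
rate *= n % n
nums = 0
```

14

Transformed code:
nums -= rate[out]
n = []
for records in w:
    if rate > records != 6:
        n.append(19 - rate)
if 10 < 4:
    out -= nums + 34
    print(4)
out -= nums
if rate == 34 < 2:
    nums = 17
    out -= 40 == w
else:
    handle(w)
rate *= n % n
nums = 0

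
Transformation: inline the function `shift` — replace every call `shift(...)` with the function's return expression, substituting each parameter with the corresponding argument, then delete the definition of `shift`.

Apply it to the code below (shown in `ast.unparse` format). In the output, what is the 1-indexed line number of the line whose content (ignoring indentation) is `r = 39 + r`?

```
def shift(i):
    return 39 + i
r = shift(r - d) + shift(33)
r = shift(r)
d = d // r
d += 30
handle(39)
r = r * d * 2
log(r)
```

Transformed code:
r = 39 + (r - d) + (39 + 33)
r = 39 + r
d = d // r
d += 30
handle(39)
r = r * d * 2
log(r)

2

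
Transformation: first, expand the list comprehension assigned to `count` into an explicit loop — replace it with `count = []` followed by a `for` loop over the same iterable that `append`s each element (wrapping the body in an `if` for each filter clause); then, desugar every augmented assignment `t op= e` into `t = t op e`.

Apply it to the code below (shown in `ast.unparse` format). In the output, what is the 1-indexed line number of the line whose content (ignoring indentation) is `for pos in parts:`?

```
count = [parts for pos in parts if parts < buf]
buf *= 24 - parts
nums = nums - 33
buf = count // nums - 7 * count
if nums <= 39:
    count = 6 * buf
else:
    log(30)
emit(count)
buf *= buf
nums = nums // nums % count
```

Transformed code:
count = []
for pos in parts:
    if parts < buf:
        count.append(parts)
buf = buf * (24 - parts)
nums = nums - 33
buf = count // nums - 7 * count
if nums <= 39:
    count = 6 * buf
else:
    log(30)
emit(count)
buf = buf * buf
nums = nums // nums % count

2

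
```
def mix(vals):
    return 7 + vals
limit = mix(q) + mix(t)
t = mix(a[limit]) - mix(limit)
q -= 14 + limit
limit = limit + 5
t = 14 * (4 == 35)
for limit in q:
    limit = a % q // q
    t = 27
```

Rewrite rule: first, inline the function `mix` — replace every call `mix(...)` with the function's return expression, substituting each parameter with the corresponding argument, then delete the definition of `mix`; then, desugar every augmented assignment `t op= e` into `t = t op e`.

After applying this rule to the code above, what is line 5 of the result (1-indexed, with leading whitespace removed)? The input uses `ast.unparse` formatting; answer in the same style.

t = 14 * (4 == 35)

Transformed code:
limit = 7 + q + (7 + t)
t = 7 + a[limit] - (7 + limit)
q = q - (14 + limit)
limit = limit + 5
t = 14 * (4 == 35)
for limit in q:
    limit = a % q // q
    t = 27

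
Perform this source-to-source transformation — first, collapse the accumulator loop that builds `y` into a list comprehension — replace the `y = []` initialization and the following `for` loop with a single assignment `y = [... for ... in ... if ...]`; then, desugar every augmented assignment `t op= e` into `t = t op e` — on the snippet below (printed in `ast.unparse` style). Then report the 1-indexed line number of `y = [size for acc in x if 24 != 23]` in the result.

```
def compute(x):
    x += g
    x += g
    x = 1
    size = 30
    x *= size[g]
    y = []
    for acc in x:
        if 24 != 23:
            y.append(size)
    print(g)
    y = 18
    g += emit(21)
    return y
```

Transformed code:
def compute(x):
    x = x + g
    x = x + g
    x = 1
    size = 30
    x = x * size[g]
    y = [size for acc in x if 24 != 23]
    print(g)
    y = 18
    g = g + emit(21)
    return y

7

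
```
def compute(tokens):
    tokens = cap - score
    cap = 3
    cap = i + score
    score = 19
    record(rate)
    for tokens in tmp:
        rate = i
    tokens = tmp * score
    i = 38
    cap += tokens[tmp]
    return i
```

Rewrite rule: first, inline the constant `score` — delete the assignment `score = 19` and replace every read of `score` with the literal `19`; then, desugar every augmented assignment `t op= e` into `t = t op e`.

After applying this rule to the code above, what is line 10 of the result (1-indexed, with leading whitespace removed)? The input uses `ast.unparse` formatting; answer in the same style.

Transformed code:
def compute(tokens):
    tokens = cap - 19
    cap = 3
    cap = i + 19
    record(rate)
    for tokens in tmp:
        rate = i
    tokens = tmp * 19
    i = 38
    cap = cap + tokens[tmp]
    return i

cap = cap + tokens[tmp]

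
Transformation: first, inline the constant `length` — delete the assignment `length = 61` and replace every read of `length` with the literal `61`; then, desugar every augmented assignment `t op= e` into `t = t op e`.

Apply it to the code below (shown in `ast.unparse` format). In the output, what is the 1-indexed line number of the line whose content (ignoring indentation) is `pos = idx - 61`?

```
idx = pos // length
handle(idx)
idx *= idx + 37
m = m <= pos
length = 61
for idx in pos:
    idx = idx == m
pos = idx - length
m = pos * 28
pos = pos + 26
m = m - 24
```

7

Transformed code:
idx = pos // 61
handle(idx)
idx = idx * (idx + 37)
m = m <= pos
for idx in pos:
    idx = idx == m
pos = idx - 61
m = pos * 28
pos = pos + 26
m = m - 24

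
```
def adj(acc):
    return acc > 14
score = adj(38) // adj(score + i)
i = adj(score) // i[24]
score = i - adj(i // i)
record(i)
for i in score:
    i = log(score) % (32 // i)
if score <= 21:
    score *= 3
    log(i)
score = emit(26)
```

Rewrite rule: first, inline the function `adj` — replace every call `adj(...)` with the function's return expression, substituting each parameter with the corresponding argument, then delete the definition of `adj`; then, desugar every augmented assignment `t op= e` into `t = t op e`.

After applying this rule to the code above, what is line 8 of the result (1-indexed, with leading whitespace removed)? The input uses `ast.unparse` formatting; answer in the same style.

score = score * 3

Transformed code:
score = (38 > 14) // (score + i > 14)
i = (score > 14) // i[24]
score = i - (i // i > 14)
record(i)
for i in score:
    i = log(score) % (32 // i)
if score <= 21:
    score = score * 3
    log(i)
score = emit(26)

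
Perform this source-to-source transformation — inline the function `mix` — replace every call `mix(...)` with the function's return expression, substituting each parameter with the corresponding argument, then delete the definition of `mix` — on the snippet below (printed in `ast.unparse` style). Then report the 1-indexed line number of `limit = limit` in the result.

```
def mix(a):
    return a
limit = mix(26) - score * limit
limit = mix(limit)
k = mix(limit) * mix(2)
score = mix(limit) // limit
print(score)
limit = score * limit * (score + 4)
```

Transformed code:
limit = 26 - score * limit
limit = limit
k = limit * 2
score = limit // limit
print(score)
limit = score * limit * (score + 4)

2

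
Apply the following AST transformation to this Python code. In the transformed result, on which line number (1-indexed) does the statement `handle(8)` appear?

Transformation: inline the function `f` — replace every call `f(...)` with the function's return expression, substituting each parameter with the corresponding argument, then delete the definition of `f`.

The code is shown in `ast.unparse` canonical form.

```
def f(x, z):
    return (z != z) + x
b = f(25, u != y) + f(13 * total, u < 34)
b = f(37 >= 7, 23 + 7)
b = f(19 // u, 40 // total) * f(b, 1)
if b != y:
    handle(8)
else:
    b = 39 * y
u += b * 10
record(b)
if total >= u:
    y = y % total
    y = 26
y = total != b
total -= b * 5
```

5

Transformed code:
b = ((u != y) != (u != y)) + 25 + (((u < 34) != (u < 34)) + 13 * total)
b = (23 + 7 != 23 + 7) + (37 >= 7)
b = ((40 // total != 40 // total) + 19 // u) * ((1 != 1) + b)
if b != y:
    handle(8)
else:
    b = 39 * y
u += b * 10
record(b)
if total >= u:
    y = y % total
    y = 26
y = total != b
total -= b * 5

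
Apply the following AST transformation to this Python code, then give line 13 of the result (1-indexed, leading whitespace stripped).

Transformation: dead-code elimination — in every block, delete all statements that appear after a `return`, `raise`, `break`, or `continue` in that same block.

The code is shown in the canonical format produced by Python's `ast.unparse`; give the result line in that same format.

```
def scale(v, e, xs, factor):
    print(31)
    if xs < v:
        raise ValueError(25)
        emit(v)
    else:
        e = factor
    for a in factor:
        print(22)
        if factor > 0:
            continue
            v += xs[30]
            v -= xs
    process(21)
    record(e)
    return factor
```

Transformed code:
def scale(v, e, xs, factor):
    print(31)
    if xs < v:
        raise ValueError(25)
    else:
        e = factor
    for a in factor:
        print(22)
        if factor > 0:
            continue
    process(21)
    record(e)
    return factor

return factor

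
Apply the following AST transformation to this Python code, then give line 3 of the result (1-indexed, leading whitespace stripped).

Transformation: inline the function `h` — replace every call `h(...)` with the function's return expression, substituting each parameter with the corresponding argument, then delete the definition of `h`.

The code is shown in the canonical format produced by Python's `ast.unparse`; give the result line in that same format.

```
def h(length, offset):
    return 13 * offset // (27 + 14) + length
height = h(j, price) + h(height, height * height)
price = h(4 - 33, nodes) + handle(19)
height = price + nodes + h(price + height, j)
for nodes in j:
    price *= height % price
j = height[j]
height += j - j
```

height = price + nodes + (13 * j // (27 + 14) + (price + height))

Transformed code:
height = 13 * price // (27 + 14) + j + (13 * (height * height) // (27 + 14) + height)
price = 13 * nodes // (27 + 14) + (4 - 33) + handle(19)
height = price + nodes + (13 * j // (27 + 14) + (price + height))
for nodes in j:
    price *= height % price
j = height[j]
height += j - j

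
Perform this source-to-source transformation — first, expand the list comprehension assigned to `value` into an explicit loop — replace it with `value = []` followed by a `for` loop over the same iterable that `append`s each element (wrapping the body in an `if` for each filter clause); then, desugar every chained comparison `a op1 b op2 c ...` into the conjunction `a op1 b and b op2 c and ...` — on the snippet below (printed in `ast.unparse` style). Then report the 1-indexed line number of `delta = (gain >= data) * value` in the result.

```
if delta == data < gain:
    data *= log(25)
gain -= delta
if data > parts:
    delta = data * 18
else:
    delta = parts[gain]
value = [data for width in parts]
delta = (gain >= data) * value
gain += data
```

Transformed code:
if delta == data and data < gain:
    data *= log(25)
gain -= delta
if data > parts:
    delta = data * 18
else:
    delta = parts[gain]
value = []
for width in parts:
    value.append(data)
delta = (gain >= data) * value
gain += data

11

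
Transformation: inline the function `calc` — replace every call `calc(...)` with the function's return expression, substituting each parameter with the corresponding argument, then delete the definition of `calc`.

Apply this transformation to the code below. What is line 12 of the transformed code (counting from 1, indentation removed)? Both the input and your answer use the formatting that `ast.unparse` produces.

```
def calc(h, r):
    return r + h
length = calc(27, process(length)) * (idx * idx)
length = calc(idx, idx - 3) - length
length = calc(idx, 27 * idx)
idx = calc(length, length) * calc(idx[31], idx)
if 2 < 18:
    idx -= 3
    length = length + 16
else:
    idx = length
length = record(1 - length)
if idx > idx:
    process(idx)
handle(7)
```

process(idx)

Transformed code:
length = (process(length) + 27) * (idx * idx)
length = idx - 3 + idx - length
length = 27 * idx + idx
idx = (length + length) * (idx + idx[31])
if 2 < 18:
    idx -= 3
    length = length + 16
else:
    idx = length
length = record(1 - length)
if idx > idx:
    process(idx)
handle(7)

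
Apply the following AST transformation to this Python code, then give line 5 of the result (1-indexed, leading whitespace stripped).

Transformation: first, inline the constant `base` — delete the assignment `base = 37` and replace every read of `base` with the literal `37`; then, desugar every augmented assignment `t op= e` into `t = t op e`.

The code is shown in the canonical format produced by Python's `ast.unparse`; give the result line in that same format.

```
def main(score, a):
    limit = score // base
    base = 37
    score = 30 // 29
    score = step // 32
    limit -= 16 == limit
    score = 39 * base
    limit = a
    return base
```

limit = limit - (16 == limit)

Transformed code:
def main(score, a):
    limit = score // 37
    score = 30 // 29
    score = step // 32
    limit = limit - (16 == limit)
    score = 39 * 37
    limit = a
    return 37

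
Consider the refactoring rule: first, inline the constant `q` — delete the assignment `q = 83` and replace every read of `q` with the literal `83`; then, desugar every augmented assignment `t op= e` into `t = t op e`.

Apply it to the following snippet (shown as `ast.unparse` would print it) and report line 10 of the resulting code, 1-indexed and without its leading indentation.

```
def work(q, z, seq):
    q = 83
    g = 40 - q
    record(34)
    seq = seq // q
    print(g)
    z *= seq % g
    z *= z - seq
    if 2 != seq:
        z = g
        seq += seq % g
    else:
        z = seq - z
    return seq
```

seq = seq + seq % g

Transformed code:
def work(q, z, seq):
    g = 40 - 83
    record(34)
    seq = seq // 83
    print(g)
    z = z * (seq % g)
    z = z * (z - seq)
    if 2 != seq:
        z = g
        seq = seq + seq % g
    else:
        z = seq - z
    return seq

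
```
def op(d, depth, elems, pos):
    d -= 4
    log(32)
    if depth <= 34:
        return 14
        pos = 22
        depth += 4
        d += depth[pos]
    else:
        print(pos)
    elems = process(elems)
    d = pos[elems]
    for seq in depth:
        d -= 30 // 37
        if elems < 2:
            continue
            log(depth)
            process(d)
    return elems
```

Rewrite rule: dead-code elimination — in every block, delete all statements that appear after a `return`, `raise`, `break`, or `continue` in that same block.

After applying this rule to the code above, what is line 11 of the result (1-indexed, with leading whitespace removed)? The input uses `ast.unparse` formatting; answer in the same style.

d -= 30 // 37

Transformed code:
def op(d, depth, elems, pos):
    d -= 4
    log(32)
    if depth <= 34:
        return 14
    else:
        print(pos)
    elems = process(elems)
    d = pos[elems]
    for seq in depth:
        d -= 30 // 37
        if elems < 2:
            continue
    return elems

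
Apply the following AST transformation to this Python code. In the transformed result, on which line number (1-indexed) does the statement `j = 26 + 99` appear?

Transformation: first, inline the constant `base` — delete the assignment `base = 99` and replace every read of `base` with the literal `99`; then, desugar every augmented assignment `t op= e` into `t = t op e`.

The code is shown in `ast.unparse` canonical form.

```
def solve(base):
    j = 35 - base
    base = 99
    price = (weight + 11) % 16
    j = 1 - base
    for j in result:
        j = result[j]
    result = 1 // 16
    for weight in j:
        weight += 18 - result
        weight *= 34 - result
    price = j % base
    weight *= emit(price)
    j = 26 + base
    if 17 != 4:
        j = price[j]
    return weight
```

Transformed code:
def solve(base):
    j = 35 - 99
    price = (weight + 11) % 16
    j = 1 - 99
    for j in result:
        j = result[j]
    result = 1 // 16
    for weight in j:
        weight = weight + (18 - result)
        weight = weight * (34 - result)
    price = j % 99
    weight = weight * emit(price)
    j = 26 + 99
    if 17 != 4:
        j = price[j]
    return weight

13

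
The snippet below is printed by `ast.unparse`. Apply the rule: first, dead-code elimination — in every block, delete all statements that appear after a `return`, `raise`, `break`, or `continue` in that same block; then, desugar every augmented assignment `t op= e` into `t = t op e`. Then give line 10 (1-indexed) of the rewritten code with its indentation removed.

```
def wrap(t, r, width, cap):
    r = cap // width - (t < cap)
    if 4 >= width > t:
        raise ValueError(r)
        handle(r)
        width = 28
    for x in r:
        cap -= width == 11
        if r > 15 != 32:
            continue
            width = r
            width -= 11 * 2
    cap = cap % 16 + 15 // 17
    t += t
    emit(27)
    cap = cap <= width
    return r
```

t = t + t

Transformed code:
def wrap(t, r, width, cap):
    r = cap // width - (t < cap)
    if 4 >= width > t:
        raise ValueError(r)
    for x in r:
        cap = cap - (width == 11)
        if r > 15 != 32:
            continue
    cap = cap % 16 + 15 // 17
    t = t + t
    emit(27)
    cap = cap <= width
    return r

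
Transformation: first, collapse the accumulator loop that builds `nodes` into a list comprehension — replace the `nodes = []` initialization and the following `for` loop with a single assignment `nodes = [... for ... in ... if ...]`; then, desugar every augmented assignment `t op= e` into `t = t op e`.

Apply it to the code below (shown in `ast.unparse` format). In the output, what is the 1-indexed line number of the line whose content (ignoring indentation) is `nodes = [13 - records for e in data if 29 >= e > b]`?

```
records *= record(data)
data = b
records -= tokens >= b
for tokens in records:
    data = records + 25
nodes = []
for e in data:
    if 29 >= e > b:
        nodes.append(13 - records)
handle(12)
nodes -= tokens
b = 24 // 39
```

Transformed code:
records = records * record(data)
data = b
records = records - (tokens >= b)
for tokens in records:
    data = records + 25
nodes = [13 - records for e in data if 29 >= e > b]
handle(12)
nodes = nodes - tokens
b = 24 // 39

6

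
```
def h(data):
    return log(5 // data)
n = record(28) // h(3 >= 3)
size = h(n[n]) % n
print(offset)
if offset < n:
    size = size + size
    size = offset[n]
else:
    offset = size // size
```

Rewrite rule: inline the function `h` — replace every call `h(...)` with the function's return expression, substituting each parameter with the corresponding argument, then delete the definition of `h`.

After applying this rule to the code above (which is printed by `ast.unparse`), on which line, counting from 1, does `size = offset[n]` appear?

6

Transformed code:
n = record(28) // log(5 // (3 >= 3))
size = log(5 // n[n]) % n
print(offset)
if offset < n:
    size = size + size
    size = offset[n]
else:
    offset = size // size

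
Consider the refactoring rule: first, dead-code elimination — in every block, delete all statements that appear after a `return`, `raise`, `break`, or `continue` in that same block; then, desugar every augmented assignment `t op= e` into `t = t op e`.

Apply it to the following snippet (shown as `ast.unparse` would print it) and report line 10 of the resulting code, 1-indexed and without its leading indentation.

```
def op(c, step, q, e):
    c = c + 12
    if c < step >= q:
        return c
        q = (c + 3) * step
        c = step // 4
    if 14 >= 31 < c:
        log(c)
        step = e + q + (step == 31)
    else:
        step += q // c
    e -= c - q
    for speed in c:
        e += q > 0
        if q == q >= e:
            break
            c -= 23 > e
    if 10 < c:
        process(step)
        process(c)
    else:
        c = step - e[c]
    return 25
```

Transformed code:
def op(c, step, q, e):
    c = c + 12
    if c < step >= q:
        return c
    if 14 >= 31 < c:
        log(c)
        step = e + q + (step == 31)
    else:
        step = step + q // c
    e = e - (c - q)
    for speed in c:
        e = e + (q > 0)
        if q == q >= e:
            break
    if 10 < c:
        process(step)
        process(c)
    else:
        c = step - e[c]
    return 25

e = e - (c - q)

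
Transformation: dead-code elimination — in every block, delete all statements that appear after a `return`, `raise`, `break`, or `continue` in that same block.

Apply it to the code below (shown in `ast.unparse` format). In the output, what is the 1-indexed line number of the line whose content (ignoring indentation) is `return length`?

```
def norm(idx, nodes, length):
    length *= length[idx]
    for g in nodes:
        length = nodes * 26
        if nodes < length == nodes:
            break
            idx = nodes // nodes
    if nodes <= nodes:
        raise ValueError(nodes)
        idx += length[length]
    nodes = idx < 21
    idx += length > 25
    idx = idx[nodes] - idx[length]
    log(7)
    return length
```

Transformed code:
def norm(idx, nodes, length):
    length *= length[idx]
    for g in nodes:
        length = nodes * 26
        if nodes < length == nodes:
            break
    if nodes <= nodes:
        raise ValueError(nodes)
    nodes = idx < 21
    idx += length > 25
    idx = idx[nodes] - idx[length]
    log(7)
    return length

13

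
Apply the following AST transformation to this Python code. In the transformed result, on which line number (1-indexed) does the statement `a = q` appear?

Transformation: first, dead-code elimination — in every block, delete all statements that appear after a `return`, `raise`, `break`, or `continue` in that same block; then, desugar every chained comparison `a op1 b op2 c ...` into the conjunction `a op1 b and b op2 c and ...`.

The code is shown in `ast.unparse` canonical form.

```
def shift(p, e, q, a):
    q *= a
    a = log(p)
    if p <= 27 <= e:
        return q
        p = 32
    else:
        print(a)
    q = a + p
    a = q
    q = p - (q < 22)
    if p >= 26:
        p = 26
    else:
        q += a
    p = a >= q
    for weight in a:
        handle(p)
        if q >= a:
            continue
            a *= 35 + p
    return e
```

9

Transformed code:
def shift(p, e, q, a):
    q *= a
    a = log(p)
    if p <= 27 and 27 <= e:
        return q
    else:
        print(a)
    q = a + p
    a = q
    q = p - (q < 22)
    if p >= 26:
        p = 26
    else:
        q += a
    p = a >= q
    for weight in a:
        handle(p)
        if q >= a:
            continue
    return e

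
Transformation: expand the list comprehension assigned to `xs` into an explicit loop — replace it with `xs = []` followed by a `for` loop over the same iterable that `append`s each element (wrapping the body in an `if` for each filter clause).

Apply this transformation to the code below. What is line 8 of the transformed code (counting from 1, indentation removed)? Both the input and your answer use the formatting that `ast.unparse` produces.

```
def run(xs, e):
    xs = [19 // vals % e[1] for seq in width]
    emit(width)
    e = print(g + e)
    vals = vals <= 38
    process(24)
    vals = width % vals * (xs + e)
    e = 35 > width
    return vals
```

process(24)

Transformed code:
def run(xs, e):
    xs = []
    for seq in width:
        xs.append(19 // vals % e[1])
    emit(width)
    e = print(g + e)
    vals = vals <= 38
    process(24)
    vals = width % vals * (xs + e)
    e = 35 > width
    return vals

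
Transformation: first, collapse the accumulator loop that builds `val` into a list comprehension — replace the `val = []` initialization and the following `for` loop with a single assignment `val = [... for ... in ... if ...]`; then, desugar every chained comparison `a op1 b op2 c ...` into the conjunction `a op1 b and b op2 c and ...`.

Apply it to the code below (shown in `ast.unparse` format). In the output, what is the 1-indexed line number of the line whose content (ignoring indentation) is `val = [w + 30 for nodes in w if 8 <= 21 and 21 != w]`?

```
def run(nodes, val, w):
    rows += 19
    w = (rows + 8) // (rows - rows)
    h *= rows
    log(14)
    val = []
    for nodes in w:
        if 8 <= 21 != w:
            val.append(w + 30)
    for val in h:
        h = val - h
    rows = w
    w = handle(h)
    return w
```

Transformed code:
def run(nodes, val, w):
    rows += 19
    w = (rows + 8) // (rows - rows)
    h *= rows
    log(14)
    val = [w + 30 for nodes in w if 8 <= 21 and 21 != w]
    for val in h:
        h = val - h
    rows = w
    w = handle(h)
    return w

6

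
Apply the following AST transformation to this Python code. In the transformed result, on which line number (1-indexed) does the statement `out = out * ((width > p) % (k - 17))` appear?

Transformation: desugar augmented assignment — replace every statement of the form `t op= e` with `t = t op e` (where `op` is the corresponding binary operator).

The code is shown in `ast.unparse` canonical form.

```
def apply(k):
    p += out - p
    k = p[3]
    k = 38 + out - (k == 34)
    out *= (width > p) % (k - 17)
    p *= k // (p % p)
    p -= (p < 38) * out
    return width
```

5

Transformed code:
def apply(k):
    p = p + (out - p)
    k = p[3]
    k = 38 + out - (k == 34)
    out = out * ((width > p) % (k - 17))
    p = p * (k // (p % p))
    p = p - (p < 38) * out
    return width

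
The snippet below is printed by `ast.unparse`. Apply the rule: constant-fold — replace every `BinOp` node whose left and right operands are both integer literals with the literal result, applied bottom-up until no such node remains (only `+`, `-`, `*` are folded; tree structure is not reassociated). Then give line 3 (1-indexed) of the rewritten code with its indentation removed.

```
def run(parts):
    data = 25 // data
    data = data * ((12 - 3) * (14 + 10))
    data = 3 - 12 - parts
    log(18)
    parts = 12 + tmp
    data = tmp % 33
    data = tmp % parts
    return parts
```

Transformed code:
def run(parts):
    data = 25 // data
    data = data * 216
    data = -9 - parts
    log(18)
    parts = 12 + tmp
    data = tmp % 33
    data = tmp % parts
    return parts

data = data * 216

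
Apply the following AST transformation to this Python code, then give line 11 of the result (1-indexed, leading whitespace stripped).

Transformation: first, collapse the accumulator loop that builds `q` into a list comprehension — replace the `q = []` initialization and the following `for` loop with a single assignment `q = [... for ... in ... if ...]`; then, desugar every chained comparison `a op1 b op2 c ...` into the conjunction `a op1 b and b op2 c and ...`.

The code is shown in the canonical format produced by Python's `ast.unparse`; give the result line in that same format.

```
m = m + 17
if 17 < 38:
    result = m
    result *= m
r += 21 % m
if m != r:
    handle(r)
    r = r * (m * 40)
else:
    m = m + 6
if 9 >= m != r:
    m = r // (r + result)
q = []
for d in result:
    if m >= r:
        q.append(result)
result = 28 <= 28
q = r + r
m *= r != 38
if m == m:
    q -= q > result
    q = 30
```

Transformed code:
m = m + 17
if 17 < 38:
    result = m
    result *= m
r += 21 % m
if m != r:
    handle(r)
    r = r * (m * 40)
else:
    m = m + 6
if 9 >= m and m != r:
    m = r // (r + result)
q = [result for d in result if m >= r]
result = 28 <= 28
q = r + r
m *= r != 38
if m == m:
    q -= q > result
    q = 30

if 9 >= m and m != r:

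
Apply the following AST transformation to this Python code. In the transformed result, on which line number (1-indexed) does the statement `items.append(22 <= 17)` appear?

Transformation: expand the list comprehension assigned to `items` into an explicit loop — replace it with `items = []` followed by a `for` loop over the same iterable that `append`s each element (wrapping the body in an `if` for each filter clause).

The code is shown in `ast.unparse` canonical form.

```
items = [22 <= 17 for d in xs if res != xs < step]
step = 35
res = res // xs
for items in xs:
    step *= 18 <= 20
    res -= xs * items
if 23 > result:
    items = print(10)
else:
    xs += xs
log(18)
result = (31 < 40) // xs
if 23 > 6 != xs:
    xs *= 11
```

Transformed code:
items = []
for d in xs:
    if res != xs < step:
        items.append(22 <= 17)
step = 35
res = res // xs
for items in xs:
    step *= 18 <= 20
    res -= xs * items
if 23 > result:
    items = print(10)
else:
    xs += xs
log(18)
result = (31 < 40) // xs
if 23 > 6 != xs:
    xs *= 11

4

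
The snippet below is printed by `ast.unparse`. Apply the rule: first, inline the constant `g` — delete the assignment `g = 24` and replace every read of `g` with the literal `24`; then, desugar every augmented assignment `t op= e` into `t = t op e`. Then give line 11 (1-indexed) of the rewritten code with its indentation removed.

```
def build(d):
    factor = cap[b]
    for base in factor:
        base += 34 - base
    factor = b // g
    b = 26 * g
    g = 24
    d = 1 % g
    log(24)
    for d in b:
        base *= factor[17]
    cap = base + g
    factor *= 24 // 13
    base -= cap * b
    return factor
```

cap = base + 24

Transformed code:
def build(d):
    factor = cap[b]
    for base in factor:
        base = base + (34 - base)
    factor = b // 24
    b = 26 * 24
    d = 1 % 24
    log(24)
    for d in b:
        base = base * factor[17]
    cap = base + 24
    factor = factor * (24 // 13)
    base = base - cap * b
    return factor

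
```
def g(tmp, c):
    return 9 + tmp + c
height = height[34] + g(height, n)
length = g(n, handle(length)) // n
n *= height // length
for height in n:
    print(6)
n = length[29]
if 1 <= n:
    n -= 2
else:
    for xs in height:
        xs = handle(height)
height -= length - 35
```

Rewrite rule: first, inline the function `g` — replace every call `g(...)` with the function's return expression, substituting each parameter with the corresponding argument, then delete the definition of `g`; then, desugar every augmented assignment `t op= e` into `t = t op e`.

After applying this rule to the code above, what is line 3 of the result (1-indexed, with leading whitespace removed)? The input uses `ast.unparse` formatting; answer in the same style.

n = n * (height // length)

Transformed code:
height = height[34] + (9 + height + n)
length = (9 + n + handle(length)) // n
n = n * (height // length)
for height in n:
    print(6)
n = length[29]
if 1 <= n:
    n = n - 2
else:
    for xs in height:
        xs = handle(height)
height = height - (length - 35)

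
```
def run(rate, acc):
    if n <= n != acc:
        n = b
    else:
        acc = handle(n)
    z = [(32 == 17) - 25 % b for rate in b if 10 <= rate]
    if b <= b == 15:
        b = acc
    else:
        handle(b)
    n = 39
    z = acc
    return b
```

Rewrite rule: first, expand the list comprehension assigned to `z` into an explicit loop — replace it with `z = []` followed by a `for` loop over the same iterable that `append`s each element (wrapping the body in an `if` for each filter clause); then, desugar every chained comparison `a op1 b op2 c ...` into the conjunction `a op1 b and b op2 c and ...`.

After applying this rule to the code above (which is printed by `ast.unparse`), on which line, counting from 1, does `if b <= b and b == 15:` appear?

10

Transformed code:
def run(rate, acc):
    if n <= n and n != acc:
        n = b
    else:
        acc = handle(n)
    z = []
    for rate in b:
        if 10 <= rate:
            z.append((32 == 17) - 25 % b)
    if b <= b and b == 15:
        b = acc
    else:
        handle(b)
    n = 39
    z = acc
    return b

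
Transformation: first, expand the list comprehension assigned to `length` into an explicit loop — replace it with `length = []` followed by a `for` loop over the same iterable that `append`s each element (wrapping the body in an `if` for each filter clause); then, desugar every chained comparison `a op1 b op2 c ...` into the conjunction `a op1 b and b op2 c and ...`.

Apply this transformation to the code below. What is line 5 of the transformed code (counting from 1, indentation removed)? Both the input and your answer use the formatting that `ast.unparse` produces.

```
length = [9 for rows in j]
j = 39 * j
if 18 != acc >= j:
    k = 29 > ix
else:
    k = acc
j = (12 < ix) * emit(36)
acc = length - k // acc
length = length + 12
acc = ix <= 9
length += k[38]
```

if 18 != acc and acc >= j:

Transformed code:
length = []
for rows in j:
    length.append(9)
j = 39 * j
if 18 != acc and acc >= j:
    k = 29 > ix
else:
    k = acc
j = (12 < ix) * emit(36)
acc = length - k // acc
length = length + 12
acc = ix <= 9
length += k[38]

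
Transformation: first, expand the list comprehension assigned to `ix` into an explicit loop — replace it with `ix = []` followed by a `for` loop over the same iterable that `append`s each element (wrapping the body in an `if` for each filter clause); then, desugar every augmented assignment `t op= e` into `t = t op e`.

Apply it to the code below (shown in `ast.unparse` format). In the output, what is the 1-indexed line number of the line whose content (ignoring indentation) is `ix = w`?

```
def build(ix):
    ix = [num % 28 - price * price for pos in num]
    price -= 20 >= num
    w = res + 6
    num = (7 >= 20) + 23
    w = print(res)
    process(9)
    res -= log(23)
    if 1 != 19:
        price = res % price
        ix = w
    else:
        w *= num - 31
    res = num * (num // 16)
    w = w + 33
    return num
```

Transformed code:
def build(ix):
    ix = []
    for pos in num:
        ix.append(num % 28 - price * price)
    price = price - (20 >= num)
    w = res + 6
    num = (7 >= 20) + 23
    w = print(res)
    process(9)
    res = res - log(23)
    if 1 != 19:
        price = res % price
        ix = w
    else:
        w = w * (num - 31)
    res = num * (num // 16)
    w = w + 33
    return num

13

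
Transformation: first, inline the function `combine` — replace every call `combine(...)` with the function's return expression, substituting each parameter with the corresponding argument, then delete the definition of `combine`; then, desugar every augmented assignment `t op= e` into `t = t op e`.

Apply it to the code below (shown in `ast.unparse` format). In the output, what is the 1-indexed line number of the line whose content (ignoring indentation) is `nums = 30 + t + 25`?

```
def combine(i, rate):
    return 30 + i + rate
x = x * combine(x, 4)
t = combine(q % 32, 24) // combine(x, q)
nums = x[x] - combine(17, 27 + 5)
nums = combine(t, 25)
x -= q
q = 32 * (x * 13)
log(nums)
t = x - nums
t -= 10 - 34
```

4

Transformed code:
x = x * (30 + x + 4)
t = (30 + q % 32 + 24) // (30 + x + q)
nums = x[x] - (30 + 17 + (27 + 5))
nums = 30 + t + 25
x = x - q
q = 32 * (x * 13)
log(nums)
t = x - nums
t = t - (10 - 34)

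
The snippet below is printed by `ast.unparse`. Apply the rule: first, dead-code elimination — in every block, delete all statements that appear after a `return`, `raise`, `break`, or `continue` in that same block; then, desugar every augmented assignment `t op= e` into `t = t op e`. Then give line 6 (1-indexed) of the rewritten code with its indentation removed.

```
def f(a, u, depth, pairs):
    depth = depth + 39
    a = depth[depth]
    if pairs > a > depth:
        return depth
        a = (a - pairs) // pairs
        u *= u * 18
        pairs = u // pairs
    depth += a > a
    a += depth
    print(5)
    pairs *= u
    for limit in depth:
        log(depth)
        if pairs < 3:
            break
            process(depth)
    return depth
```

depth = depth + (a > a)

Transformed code:
def f(a, u, depth, pairs):
    depth = depth + 39
    a = depth[depth]
    if pairs > a > depth:
        return depth
    depth = depth + (a > a)
    a = a + depth
    print(5)
    pairs = pairs * u
    for limit in depth:
        log(depth)
        if pairs < 3:
            break
    return depth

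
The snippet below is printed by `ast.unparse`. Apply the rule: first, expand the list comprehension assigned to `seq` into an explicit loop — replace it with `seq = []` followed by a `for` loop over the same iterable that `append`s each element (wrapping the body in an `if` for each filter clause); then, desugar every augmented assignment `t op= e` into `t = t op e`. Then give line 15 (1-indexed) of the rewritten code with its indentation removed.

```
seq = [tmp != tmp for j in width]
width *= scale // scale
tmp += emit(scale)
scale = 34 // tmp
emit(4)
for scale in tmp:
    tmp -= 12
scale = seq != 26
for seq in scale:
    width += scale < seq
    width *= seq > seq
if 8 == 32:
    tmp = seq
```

Transformed code:
seq = []
for j in width:
    seq.append(tmp != tmp)
width = width * (scale // scale)
tmp = tmp + emit(scale)
scale = 34 // tmp
emit(4)
for scale in tmp:
    tmp = tmp - 12
scale = seq != 26
for seq in scale:
    width = width + (scale < seq)
    width = width * (seq > seq)
if 8 == 32:
    tmp = seq

tmp = seq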